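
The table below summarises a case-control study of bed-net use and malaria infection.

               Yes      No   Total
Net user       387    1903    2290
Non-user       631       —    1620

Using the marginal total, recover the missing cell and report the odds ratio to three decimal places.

The missing cell is in the unexposed row: 1620 − 631 = 989.
So a = 387, b = 1903, c = 631, d = 989.
OR = (a·d)/(b·c) = (387 × 989) / (1903 × 631) = 382743 / 1200793 = 0.31874

0.319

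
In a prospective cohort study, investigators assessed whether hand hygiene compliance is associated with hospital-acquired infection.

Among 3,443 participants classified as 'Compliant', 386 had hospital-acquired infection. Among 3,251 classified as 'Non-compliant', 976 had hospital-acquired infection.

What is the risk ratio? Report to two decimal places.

From the description: a = 386, b = 3057, c = 976, d = 2275.
Risk in exposed = 386/3443 = 0.11211; risk in unexposed = 976/3251 = 0.30022.
RR = 0.11211 / 0.30022 = 0.37344
The risk is 63% lower among the exposed than among the unexposed.

0.37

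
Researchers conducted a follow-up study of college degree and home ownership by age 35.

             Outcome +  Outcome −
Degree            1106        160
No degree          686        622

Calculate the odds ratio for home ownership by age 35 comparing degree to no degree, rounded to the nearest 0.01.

Cells: a = 1106, b = 160, c = 686, d = 622.
OR = (a·d)/(b·c) = (1106 × 622) / (160 × 686) = 687932 / 109760 = 6.26760
The odds of home ownership by age 35 are about 6.27 times as high in the degree group.

6.27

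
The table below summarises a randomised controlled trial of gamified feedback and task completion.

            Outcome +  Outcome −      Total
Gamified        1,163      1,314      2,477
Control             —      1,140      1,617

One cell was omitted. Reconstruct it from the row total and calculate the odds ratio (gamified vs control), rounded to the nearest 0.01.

The missing cell is in the unexposed row: 1617 − 1140 = 477.
So a = 1163, b = 1314, c = 477, d = 1140.
OR = (a·d)/(b·c) = (1163 × 1140) / (1314 × 477) = 1325820 / 626778 = 2.11529

2.12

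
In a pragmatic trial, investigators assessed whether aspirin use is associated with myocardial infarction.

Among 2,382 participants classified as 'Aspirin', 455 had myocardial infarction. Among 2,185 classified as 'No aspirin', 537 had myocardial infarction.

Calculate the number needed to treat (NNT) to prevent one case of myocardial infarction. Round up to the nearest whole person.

Risk in treated group = 455/2382 = 0.19102; risk in control = 537/2185 = 0.24577.
Absolute risk reduction = 0.24577 − 0.19102 = 0.05475
NNT = 1 / ARR = 1 / 0.05475 = 18.265 → round up → 19

19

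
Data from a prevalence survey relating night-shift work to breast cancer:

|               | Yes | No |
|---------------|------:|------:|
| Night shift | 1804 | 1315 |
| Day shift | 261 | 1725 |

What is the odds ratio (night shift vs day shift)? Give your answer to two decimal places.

Cells: a = 1804, b = 1315, c = 261, d = 1725.
OR = (a·d)/(b·c) = (1804 × 1725) / (1315 × 261) = 3111900 / 343215 = 9.06691
The odds of breast cancer are about 9.07 times as high in the night shift group.

9.07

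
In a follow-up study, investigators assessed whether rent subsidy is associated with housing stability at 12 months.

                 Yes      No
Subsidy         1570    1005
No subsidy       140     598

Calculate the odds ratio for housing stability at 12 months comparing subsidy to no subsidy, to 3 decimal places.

Cells: a = 1570, b = 1005, c = 140, d = 598.
OR = (a·d)/(b·c) = (1570 × 598) / (1005 × 140) = 938860 / 140700 = 6.67278
The odds of housing stability at 12 months are about 6.67 times as high in the subsidy group.

6.673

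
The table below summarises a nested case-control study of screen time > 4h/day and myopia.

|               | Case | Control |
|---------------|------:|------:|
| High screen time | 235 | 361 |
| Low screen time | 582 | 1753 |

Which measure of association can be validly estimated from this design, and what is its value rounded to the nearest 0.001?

Cells: a = 235, b = 361, c = 582, d = 1753.
This is a nested case-control study: participants were sampled on outcome status, so risks in the source population cannot be estimated directly — relative risk is not valid here. The odds ratio is the appropriate measure.
OR = (a·d)/(b·c) = (235 × 1753) / (361 × 582) = 411955 / 210102 = 1.96074

1.961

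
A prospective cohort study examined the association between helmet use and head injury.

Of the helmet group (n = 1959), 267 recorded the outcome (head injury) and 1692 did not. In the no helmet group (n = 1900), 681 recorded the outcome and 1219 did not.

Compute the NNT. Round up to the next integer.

Risk in treated group = 267/1959 = 0.13629; risk in control = 681/1900 = 0.35842.
Absolute risk reduction = 0.35842 − 0.13629 = 0.22213
NNT = 1 / ARR = 1 / 0.22213 = 4.502 → round up → 5

5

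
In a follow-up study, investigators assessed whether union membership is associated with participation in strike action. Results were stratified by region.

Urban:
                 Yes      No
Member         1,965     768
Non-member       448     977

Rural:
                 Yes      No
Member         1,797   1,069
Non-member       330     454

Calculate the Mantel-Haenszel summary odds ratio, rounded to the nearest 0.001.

3.820

OR_MH = Σ(aᵢdᵢ/nᵢ) / Σ(bᵢcᵢ/nᵢ), where nᵢ is the stratum total.
Stratum 1 (Urban): n = 4158; a·d/n = 1965·977/4158 = 461.7136; b·c/n = 768·448/4158 = 82.7475
Stratum 2 (Rural): n = 3650; a·d/n = 1797·454/3650 = 223.5173; b·c/n = 1069·330/3650 = 96.6493
OR_MH = (461.7136 + 223.5173) / (82.7475 + 96.6493) = 685.2308 / 179.3968 = 3.81964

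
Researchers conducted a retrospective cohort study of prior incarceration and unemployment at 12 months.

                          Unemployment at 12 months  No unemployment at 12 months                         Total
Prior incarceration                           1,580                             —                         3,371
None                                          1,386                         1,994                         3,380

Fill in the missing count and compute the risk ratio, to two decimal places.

1.14

The missing cell is in the exposed row: 3371 − 1580 = 1791.
So a = 1580, b = 1791, c = 1386, d = 1994.
RR = [a/(a+b)] / [c/(c+d)] = (1580/3371) / (1386/3380) = 0.46870/0.41006 = 1.14301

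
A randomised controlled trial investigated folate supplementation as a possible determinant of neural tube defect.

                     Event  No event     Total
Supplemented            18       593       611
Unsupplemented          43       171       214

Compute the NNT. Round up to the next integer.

6

Risk in treated group = 18/611 = 0.02946; risk in control = 43/214 = 0.20093.
Absolute risk reduction = 0.20093 − 0.02946 = 0.17147
NNT = 1 / ARR = 1 / 0.17147 = 5.832 → round up → 6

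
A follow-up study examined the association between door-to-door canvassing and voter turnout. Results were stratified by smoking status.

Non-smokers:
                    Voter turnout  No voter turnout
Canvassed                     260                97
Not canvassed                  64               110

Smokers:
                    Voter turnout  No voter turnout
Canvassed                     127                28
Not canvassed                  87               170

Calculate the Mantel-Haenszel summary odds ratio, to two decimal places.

6.04

OR_MH = Σ(aᵢdᵢ/nᵢ) / Σ(bᵢcᵢ/nᵢ), where nᵢ is the stratum total.
Stratum 1 (Non-smokers): n = 531; a·d/n = 260·110/531 = 53.8606; b·c/n = 97·64/531 = 11.6911
Stratum 2 (Smokers): n = 412; a·d/n = 127·170/412 = 52.4029; b·c/n = 28·87/412 = 5.9126
OR_MH = (53.8606 + 52.4029) / (11.6911 + 5.9126) = 106.2636 / 17.6038 = 6.03641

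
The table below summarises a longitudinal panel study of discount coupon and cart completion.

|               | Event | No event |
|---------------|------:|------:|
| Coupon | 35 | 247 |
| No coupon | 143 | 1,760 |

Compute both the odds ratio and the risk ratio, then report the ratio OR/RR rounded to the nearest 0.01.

Cells: a = 35, b = 247, c = 143, d = 1760.
OR = (35·1760)/(247·143) = 61600/35321 = 1.74400
Risk in exposed = 35/282 = 0.12411; risk in unexposed = 143/1903 = 0.07514; RR = 1.65166
OR/RR = 1.74400 / 1.65166 = 1.05591
The outcome is not rare, so the OR lies further from 1 than the RR.

1.06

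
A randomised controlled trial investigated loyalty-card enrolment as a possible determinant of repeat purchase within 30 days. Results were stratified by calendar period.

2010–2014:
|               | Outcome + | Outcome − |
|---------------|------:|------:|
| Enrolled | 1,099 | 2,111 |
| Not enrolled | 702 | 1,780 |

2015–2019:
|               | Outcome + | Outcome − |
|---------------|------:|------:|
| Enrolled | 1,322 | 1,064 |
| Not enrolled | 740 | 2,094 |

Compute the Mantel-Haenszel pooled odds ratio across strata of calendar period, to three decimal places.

OR_MH = Σ(aᵢdᵢ/nᵢ) / Σ(bᵢcᵢ/nᵢ), where nᵢ is the stratum total.
Stratum 1 (2010–2014): n = 5692; a·d/n = 1099·1780/5692 = 343.6788; b·c/n = 2111·702/5692 = 260.3517
Stratum 2 (2015–2019): n = 5220; a·d/n = 1322·2094/5220 = 530.3195; b·c/n = 1064·740/5220 = 150.8352
OR_MH = (343.6788 + 530.3195) / (260.3517 + 150.8352) = 873.9984 / 411.1870 = 2.12555

2.126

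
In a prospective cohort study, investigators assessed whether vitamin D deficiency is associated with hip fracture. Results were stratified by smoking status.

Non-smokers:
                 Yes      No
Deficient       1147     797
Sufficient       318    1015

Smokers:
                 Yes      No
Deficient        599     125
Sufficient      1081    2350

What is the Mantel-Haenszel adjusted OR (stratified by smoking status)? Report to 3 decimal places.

6.317

OR_MH = Σ(aᵢdᵢ/nᵢ) / Σ(bᵢcᵢ/nᵢ), where nᵢ is the stratum total.
Stratum 1 (Non-smokers): n = 3277; a·d/n = 1147·1015/3277 = 355.2655; b·c/n = 797·318/3277 = 77.3409
Stratum 2 (Smokers): n = 4155; a·d/n = 599·2350/4155 = 338.7846; b·c/n = 125·1081/4155 = 32.5211
OR_MH = (355.2655 + 338.7846) / (77.3409 + 32.5211) = 694.0501 / 109.8619 = 6.31748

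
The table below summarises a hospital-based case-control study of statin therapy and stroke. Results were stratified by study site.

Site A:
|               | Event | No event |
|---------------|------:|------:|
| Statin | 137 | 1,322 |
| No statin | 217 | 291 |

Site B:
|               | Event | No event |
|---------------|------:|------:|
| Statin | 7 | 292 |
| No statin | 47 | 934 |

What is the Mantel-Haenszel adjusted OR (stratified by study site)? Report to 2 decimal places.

0.16

OR_MH = Σ(aᵢdᵢ/nᵢ) / Σ(bᵢcᵢ/nᵢ), where nᵢ is the stratum total.
Stratum 1 (Site A): n = 1967; a·d/n = 137·291/1967 = 20.2679; b·c/n = 1322·217/1967 = 145.8434
Stratum 2 (Site B): n = 1280; a·d/n = 7·934/1280 = 5.1078; b·c/n = 292·47/1280 = 10.7219
OR_MH = (20.2679 + 5.1078) / (145.8434 + 10.7219) = 25.3757 / 156.5653 = 0.16208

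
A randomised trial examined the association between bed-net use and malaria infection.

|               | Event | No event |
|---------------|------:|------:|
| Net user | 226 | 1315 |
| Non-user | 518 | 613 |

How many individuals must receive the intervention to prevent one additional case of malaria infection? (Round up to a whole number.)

Risk in treated group = 226/1541 = 0.14666; risk in control = 518/1131 = 0.45800.
Absolute risk reduction = 0.45800 − 0.14666 = 0.31134
NNT = 1 / ARR = 1 / 0.31134 = 3.212 → round up → 4

4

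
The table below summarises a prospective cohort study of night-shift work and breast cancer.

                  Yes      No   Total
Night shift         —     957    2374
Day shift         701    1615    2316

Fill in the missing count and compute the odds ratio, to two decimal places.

The missing cell is in the exposed row: 2374 − 957 = 1417.
So a = 1417, b = 957, c = 701, d = 1615.
OR = (a·d)/(b·c) = (1417 × 1615) / (957 × 701) = 2288455 / 670857 = 3.41124

3.41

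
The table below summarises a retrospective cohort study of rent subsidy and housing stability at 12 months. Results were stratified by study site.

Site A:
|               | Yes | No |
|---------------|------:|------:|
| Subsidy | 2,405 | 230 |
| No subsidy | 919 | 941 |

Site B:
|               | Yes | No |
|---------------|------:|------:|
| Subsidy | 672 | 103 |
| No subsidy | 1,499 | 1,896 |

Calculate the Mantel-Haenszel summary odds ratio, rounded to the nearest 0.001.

9.626

OR_MH = Σ(aᵢdᵢ/nᵢ) / Σ(bᵢcᵢ/nᵢ), where nᵢ is the stratum total.
Stratum 1 (Site A): n = 4495; a·d/n = 2405·941/4495 = 503.4716; b·c/n = 230·919/4495 = 47.0234
Stratum 2 (Site B): n = 4170; a·d/n = 672·1896/4170 = 305.5424; b·c/n = 103·1499/4170 = 37.0257
OR_MH = (503.4716 + 305.5424) / (47.0234 + 37.0257) = 809.0141 / 84.0490 = 9.62550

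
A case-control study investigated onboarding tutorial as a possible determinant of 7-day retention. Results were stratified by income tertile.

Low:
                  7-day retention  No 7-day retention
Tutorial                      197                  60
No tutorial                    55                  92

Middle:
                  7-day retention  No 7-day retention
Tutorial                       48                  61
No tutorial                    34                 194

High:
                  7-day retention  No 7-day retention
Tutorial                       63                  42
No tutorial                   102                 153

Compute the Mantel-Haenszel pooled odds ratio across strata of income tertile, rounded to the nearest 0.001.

3.786

OR_MH = Σ(aᵢdᵢ/nᵢ) / Σ(bᵢcᵢ/nᵢ), where nᵢ is the stratum total.
Stratum 1 (Low): n = 404; a·d/n = 197·92/404 = 44.8614; b·c/n = 60·55/404 = 8.1683
Stratum 2 (Middle): n = 337; a·d/n = 48·194/337 = 27.6320; b·c/n = 61·34/337 = 6.1543
Stratum 3 (High): n = 360; a·d/n = 63·153/360 = 26.7750; b·c/n = 42·102/360 = 11.9000
OR_MH = (44.8614 + 27.6320 + 26.7750) / (8.1683 + 6.1543 + 11.9000) = 99.2684 / 26.2226 = 3.78560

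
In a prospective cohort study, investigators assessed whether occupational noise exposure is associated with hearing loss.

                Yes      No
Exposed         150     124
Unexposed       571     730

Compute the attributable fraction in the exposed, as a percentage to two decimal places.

Cells: a = 150, b = 124, c = 571, d = 730.
Risk in exposed = 150/274 = 0.54745; risk in unexposed = 571/1301 = 0.43889.
RR = 0.54745/0.43889 = 1.24733
AR% = (RR − 1)/RR × 100 = (1.24733 − 1)/1.24733 × 100 = 19.8288%

19.83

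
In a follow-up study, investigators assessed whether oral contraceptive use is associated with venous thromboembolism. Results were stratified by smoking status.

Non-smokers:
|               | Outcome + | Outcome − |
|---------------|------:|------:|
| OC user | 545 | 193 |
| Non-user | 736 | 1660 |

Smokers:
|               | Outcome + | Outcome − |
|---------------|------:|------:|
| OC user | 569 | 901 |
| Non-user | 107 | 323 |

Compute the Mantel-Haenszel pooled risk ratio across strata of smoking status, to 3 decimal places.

2.130

RR_MH = Σ(aᵢ·n₀ᵢ/nᵢ) / Σ(cᵢ·n₁ᵢ/nᵢ), with n₁ᵢ = aᵢ+bᵢ (exposed), n₀ᵢ = cᵢ+dᵢ (unexposed), nᵢ = n₁ᵢ+n₀ᵢ.
Stratum 1 (Non-smokers): n₁ = 738, n₀ = 2396, n = 3134; a·n₀/n = 545·2396/3134 = 416.6624; c·n₁/n = 736·738/3134 = 173.3146
Stratum 2 (Smokers): n₁ = 1470, n₀ = 430, n = 1900; a·n₀/n = 569·430/1900 = 128.7737; c·n₁/n = 107·1470/1900 = 82.7842
RR_MH = (416.6624 + 128.7737) / (173.3146 + 82.7842) = 545.4361 / 256.0988 = 2.12979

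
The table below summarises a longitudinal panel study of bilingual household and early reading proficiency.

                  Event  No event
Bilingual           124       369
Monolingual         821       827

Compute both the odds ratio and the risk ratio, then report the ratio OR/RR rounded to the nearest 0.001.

0.670

Cells: a = 124, b = 369, c = 821, d = 827.
OR = (124·827)/(369·821) = 102548/302949 = 0.33850
Risk in exposed = 124/493 = 0.25152; risk in unexposed = 821/1648 = 0.49818; RR = 0.50488
OR/RR = 0.33850 / 0.50488 = 0.67045
The outcome is not rare, so the OR lies further from 1 than the RR.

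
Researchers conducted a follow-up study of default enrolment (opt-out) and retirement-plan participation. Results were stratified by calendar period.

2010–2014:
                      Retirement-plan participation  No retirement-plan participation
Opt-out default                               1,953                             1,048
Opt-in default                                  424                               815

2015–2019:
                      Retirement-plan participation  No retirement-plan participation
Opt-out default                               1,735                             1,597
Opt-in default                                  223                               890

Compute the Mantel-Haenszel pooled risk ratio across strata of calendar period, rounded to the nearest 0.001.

RR_MH = Σ(aᵢ·n₀ᵢ/nᵢ) / Σ(cᵢ·n₁ᵢ/nᵢ), with n₁ᵢ = aᵢ+bᵢ (exposed), n₀ᵢ = cᵢ+dᵢ (unexposed), nᵢ = n₁ᵢ+n₀ᵢ.
Stratum 1 (2010–2014): n₁ = 3001, n₀ = 1239, n = 4240; a·n₀/n = 1953·1239/4240 = 570.6998; c·n₁/n = 424·3001/4240 = 300.1000
Stratum 2 (2015–2019): n₁ = 3332, n₀ = 1113, n = 4445; a·n₀/n = 1735·1113/4445 = 434.4331; c·n₁/n = 223·3332/4445 = 167.1622
RR_MH = (570.6998 + 434.4331) / (300.1000 + 167.1622) = 1005.1328 / 467.2622 = 2.15111

2.151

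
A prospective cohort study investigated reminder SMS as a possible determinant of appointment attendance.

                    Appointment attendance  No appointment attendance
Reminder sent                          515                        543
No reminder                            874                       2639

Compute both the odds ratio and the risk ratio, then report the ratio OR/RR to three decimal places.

1.464

Cells: a = 515, b = 543, c = 874, d = 2639.
OR = (515·2639)/(543·874) = 1359085/474582 = 2.86375
Risk in exposed = 515/1058 = 0.48677; risk in unexposed = 874/3513 = 0.24879; RR = 1.95654
OR/RR = 2.86375 / 1.95654 = 1.46368
The outcome is not rare, so the OR lies further from 1 than the RR.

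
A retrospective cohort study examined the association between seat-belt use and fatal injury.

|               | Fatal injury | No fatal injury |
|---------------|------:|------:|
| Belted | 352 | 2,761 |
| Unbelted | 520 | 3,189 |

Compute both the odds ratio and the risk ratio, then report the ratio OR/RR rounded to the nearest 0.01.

0.97

Cells: a = 352, b = 2761, c = 520, d = 3189.
OR = (352·3189)/(2761·520) = 1122528/1435720 = 0.78186
Risk in exposed = 352/3113 = 0.11307; risk in unexposed = 520/3709 = 0.14020; RR = 0.80652
OR/RR = 0.78186 / 0.80652 = 0.96942
The outcome is not rare, so the OR lies further from 1 than the RR.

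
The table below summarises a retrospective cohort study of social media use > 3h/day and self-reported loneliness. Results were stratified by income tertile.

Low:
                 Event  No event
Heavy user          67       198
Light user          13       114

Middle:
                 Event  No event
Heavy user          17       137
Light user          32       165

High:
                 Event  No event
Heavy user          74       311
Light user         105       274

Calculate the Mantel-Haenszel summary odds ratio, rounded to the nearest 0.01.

0.87

OR_MH = Σ(aᵢdᵢ/nᵢ) / Σ(bᵢcᵢ/nᵢ), where nᵢ is the stratum total.
Stratum 1 (Low): n = 392; a·d/n = 67·114/392 = 19.4847; b·c/n = 198·13/392 = 6.5663
Stratum 2 (Middle): n = 351; a·d/n = 17·165/351 = 7.9915; b·c/n = 137·32/351 = 12.4900
Stratum 3 (High): n = 764; a·d/n = 74·274/764 = 26.5393; b·c/n = 311·105/764 = 42.7421
OR_MH = (19.4847 + 7.9915 + 26.5393) / (6.5663 + 12.4900 + 42.7421) = 54.0154 / 61.7985 = 0.87406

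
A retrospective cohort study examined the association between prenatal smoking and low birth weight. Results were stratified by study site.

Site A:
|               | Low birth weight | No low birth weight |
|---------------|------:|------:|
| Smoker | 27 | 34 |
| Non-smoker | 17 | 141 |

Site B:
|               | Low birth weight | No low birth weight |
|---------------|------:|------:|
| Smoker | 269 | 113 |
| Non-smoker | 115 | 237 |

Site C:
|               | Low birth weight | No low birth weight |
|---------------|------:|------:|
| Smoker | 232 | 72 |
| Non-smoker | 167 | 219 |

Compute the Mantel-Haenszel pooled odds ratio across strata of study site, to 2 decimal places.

OR_MH = Σ(aᵢdᵢ/nᵢ) / Σ(bᵢcᵢ/nᵢ), where nᵢ is the stratum total.
Stratum 1 (Site A): n = 219; a·d/n = 27·141/219 = 17.3836; b·c/n = 34·17/219 = 2.6393
Stratum 2 (Site B): n = 734; a·d/n = 269·237/734 = 86.8569; b·c/n = 113·115/734 = 17.7044
Stratum 3 (Site C): n = 690; a·d/n = 232·219/690 = 73.6348; b·c/n = 72·167/690 = 17.4261
OR_MH = (17.3836 + 86.8569 + 73.6348) / (2.6393 + 17.7044 + 17.4261) = 177.8753 / 37.7697 = 4.70947

4.71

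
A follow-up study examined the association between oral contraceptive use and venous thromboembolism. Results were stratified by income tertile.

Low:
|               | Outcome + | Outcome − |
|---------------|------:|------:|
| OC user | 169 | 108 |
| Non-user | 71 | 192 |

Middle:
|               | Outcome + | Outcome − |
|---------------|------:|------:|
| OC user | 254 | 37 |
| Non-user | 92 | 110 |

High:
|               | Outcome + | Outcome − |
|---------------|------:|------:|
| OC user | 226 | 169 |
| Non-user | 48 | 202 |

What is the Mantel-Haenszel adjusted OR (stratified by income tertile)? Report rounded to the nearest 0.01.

OR_MH = Σ(aᵢdᵢ/nᵢ) / Σ(bᵢcᵢ/nᵢ), where nᵢ is the stratum total.
Stratum 1 (Low): n = 540; a·d/n = 169·192/540 = 60.0889; b·c/n = 108·71/540 = 14.2000
Stratum 2 (Middle): n = 493; a·d/n = 254·110/493 = 56.6734; b·c/n = 37·92/493 = 6.9047
Stratum 3 (High): n = 645; a·d/n = 226·202/645 = 70.7783; b·c/n = 169·48/645 = 12.5767
OR_MH = (60.0889 + 56.6734 + 70.7783) / (14.2000 + 6.9047 + 12.5767) = 187.5406 / 33.6814 = 5.56807

5.57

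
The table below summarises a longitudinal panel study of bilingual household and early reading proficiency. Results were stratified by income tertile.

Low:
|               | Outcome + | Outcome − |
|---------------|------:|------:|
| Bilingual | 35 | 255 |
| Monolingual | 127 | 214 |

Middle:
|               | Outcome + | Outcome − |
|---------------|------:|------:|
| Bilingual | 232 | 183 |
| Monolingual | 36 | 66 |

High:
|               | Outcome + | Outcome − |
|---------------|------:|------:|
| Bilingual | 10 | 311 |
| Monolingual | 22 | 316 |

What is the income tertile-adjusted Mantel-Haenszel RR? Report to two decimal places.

0.71

RR_MH = Σ(aᵢ·n₀ᵢ/nᵢ) / Σ(cᵢ·n₁ᵢ/nᵢ), with n₁ᵢ = aᵢ+bᵢ (exposed), n₀ᵢ = cᵢ+dᵢ (unexposed), nᵢ = n₁ᵢ+n₀ᵢ.
Stratum 1 (Low): n₁ = 290, n₀ = 341, n = 631; a·n₀/n = 35·341/631 = 18.9144; c·n₁/n = 127·290/631 = 58.3677
Stratum 2 (Middle): n₁ = 415, n₀ = 102, n = 517; a·n₀/n = 232·102/517 = 45.7718; c·n₁/n = 36·415/517 = 28.8975
Stratum 3 (High): n₁ = 321, n₀ = 338, n = 659; a·n₀/n = 10·338/659 = 5.1290; c·n₁/n = 22·321/659 = 10.7162
RR_MH = (18.9144 + 45.7718 + 5.1290) / (58.3677 + 28.8975 + 10.7162) = 69.8152 / 97.9814 = 0.71253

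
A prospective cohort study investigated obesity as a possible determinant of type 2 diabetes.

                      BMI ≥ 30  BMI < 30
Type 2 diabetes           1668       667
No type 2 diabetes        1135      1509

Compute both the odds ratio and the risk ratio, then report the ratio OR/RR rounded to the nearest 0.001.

1.713

Reading the table with exposure as columns: a = 1668 (BMI ≥ 30, case), b = 1135 (BMI ≥ 30, non-case), c = 667 (BMI < 30, case), d = 1509.
OR = (1668·1509)/(1135·667) = 2517012/757045 = 3.32479
Risk in exposed = 1668/2803 = 0.59508; risk in unexposed = 667/2176 = 0.30653; RR = 1.94136
OR/RR = 3.32479 / 1.94136 = 1.71261
The outcome is not rare, so the OR lies further from 1 than the RR.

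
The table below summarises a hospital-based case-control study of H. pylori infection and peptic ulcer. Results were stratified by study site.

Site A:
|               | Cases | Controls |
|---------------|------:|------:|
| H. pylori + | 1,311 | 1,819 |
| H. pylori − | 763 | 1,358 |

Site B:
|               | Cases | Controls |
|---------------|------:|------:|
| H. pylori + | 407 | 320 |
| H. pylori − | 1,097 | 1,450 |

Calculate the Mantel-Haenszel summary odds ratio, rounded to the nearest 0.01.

1.40

OR_MH = Σ(aᵢdᵢ/nᵢ) / Σ(bᵢcᵢ/nᵢ), where nᵢ is the stratum total.
Stratum 1 (Site A): n = 5251; a·d/n = 1311·1358/5251 = 339.0474; b·c/n = 1819·763/5251 = 264.3110
Stratum 2 (Site B): n = 3274; a·d/n = 407·1450/3274 = 180.2535; b·c/n = 320·1097/3274 = 107.2205
OR_MH = (339.0474 + 180.2535) / (264.3110 + 107.2205) = 519.3009 / 371.5315 = 1.39773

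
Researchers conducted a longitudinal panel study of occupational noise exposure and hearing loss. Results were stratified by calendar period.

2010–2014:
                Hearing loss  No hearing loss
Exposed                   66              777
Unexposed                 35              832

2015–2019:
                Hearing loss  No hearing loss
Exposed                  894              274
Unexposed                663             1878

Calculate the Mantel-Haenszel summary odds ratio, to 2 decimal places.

OR_MH = Σ(aᵢdᵢ/nᵢ) / Σ(bᵢcᵢ/nᵢ), where nᵢ is the stratum total.
Stratum 1 (2010–2014): n = 1710; a·d/n = 66·832/1710 = 32.1123; b·c/n = 777·35/1710 = 15.9035
Stratum 2 (2015–2019): n = 3709; a·d/n = 894·1878/3709 = 452.6643; b·c/n = 274·663/3709 = 48.9787
OR_MH = (32.1123 + 452.6643) / (15.9035 + 48.9787) = 484.7766 / 64.8822 = 7.47164

7.47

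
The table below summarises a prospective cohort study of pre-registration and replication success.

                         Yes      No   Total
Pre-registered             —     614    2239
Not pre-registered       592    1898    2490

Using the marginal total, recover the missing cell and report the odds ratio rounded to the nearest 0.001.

The missing cell is in the exposed row: 2239 − 614 = 1625.
So a = 1625, b = 614, c = 592, d = 1898.
OR = (a·d)/(b·c) = (1625 × 1898) / (614 × 592) = 3084250 / 363488 = 8.48515

8.485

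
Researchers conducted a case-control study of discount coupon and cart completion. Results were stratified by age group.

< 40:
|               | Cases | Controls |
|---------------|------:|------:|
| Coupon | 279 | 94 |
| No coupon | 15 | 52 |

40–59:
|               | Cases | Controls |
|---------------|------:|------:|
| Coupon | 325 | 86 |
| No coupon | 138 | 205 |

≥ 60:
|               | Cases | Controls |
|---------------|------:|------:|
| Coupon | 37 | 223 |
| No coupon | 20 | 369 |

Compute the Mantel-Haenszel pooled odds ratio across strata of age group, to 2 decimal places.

OR_MH = Σ(aᵢdᵢ/nᵢ) / Σ(bᵢcᵢ/nᵢ), where nᵢ is the stratum total.
Stratum 1 (< 40): n = 440; a·d/n = 279·52/440 = 32.9727; b·c/n = 94·15/440 = 3.2045
Stratum 2 (40–59): n = 754; a·d/n = 325·205/754 = 88.3621; b·c/n = 86·138/754 = 15.7401
Stratum 3 (≥ 60): n = 649; a·d/n = 37·369/649 = 21.0370; b·c/n = 223·20/649 = 6.8721
OR_MH = (32.9727 + 88.3621 + 21.0370) / (3.2045 + 15.7401 + 6.8721) = 142.3718 / 25.8167 = 5.51471

5.51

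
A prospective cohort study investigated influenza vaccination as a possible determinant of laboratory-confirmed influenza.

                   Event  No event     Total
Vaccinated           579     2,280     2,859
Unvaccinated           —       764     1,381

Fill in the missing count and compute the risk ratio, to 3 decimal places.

0.453

The missing cell is in the unexposed row: 1381 − 764 = 617.
So a = 579, b = 2280, c = 617, d = 764.
RR = [a/(a+b)] / [c/(c+d)] = (579/2859) / (617/1381) = 0.20252/0.44678 = 0.45329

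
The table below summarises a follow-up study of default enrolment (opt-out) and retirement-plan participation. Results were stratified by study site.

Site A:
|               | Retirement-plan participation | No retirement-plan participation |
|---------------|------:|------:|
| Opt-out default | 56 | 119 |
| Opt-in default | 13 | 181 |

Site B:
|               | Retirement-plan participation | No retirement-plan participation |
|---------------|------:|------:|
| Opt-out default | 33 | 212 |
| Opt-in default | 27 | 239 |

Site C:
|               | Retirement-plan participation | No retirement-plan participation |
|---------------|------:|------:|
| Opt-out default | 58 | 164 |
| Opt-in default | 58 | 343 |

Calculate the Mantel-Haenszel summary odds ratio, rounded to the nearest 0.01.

OR_MH = Σ(aᵢdᵢ/nᵢ) / Σ(bᵢcᵢ/nᵢ), where nᵢ is the stratum total.
Stratum 1 (Site A): n = 369; a·d/n = 56·181/369 = 27.4688; b·c/n = 119·13/369 = 4.1924
Stratum 2 (Site B): n = 511; a·d/n = 33·239/511 = 15.4344; b·c/n = 212·27/511 = 11.2016
Stratum 3 (Site C): n = 623; a·d/n = 58·343/623 = 31.9326; b·c/n = 164·58/623 = 15.2681
OR_MH = (27.4688 + 15.4344 + 31.9326) / (4.1924 + 11.2016 + 15.2681) = 74.8359 / 30.6620 = 2.44067

2.44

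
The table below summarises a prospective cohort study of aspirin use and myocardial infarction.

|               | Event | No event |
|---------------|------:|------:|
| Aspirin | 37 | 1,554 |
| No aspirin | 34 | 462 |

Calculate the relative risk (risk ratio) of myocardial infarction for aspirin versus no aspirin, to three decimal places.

0.339

Cells: a = 37, b = 1554, c = 34, d = 462.
Risk in exposed = 37/1591 = 0.02326; risk in unexposed = 34/496 = 0.06855.
RR = 0.02326 / 0.06855 = 0.33926
The risk is 66% lower among the exposed than among the unexposed.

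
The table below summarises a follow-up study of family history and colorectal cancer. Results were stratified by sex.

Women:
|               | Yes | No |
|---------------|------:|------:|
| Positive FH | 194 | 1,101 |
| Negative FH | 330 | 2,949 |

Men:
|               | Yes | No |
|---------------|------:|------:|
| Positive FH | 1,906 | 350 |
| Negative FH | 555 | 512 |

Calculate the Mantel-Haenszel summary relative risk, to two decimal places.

1.60

RR_MH = Σ(aᵢ·n₀ᵢ/nᵢ) / Σ(cᵢ·n₁ᵢ/nᵢ), with n₁ᵢ = aᵢ+bᵢ (exposed), n₀ᵢ = cᵢ+dᵢ (unexposed), nᵢ = n₁ᵢ+n₀ᵢ.
Stratum 1 (Women): n₁ = 1295, n₀ = 3279, n = 4574; a·n₀/n = 194·3279/4574 = 139.0743; c·n₁/n = 330·1295/4574 = 93.4303
Stratum 2 (Men): n₁ = 2256, n₀ = 1067, n = 3323; a·n₀/n = 1906·1067/3323 = 612.0078; c·n₁/n = 555·2256/3323 = 376.7921
RR_MH = (139.0743 + 612.0078) / (93.4303 + 376.7921) = 751.0822 / 470.2223 = 1.59729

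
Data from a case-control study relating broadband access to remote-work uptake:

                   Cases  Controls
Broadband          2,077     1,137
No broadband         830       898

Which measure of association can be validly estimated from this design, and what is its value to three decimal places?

1.976

Cells: a = 2077, b = 1137, c = 830, d = 898.
This is a case-control study: participants were sampled on outcome status, so risks in the source population cannot be estimated directly — relative risk is not valid here. The odds ratio is the appropriate measure.
OR = (a·d)/(b·c) = (2077 × 898) / (1137 × 830) = 1865146 / 943710 = 1.97640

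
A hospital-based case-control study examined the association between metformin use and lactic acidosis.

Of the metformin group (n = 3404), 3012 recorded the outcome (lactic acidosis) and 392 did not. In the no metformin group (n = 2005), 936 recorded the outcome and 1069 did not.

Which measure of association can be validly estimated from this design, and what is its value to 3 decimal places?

8.775

From the description: a = 3012, b = 392, c = 936, d = 1069.
This is a hospital-based case-control study: participants were sampled on outcome status, so risks in the source population cannot be estimated directly — relative risk is not valid here. The odds ratio is the appropriate measure.
OR = (a·d)/(b·c) = (3012 × 1069) / (392 × 936) = 3219828 / 366912 = 8.77548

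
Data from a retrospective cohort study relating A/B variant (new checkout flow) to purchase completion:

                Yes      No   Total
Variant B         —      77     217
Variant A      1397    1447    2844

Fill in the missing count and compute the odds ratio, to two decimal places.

1.88

The missing cell is in the exposed row: 217 − 77 = 140.
So a = 140, b = 77, c = 1397, d = 1447.
OR = (a·d)/(b·c) = (140 × 1447) / (77 × 1397) = 202580 / 107569 = 1.88326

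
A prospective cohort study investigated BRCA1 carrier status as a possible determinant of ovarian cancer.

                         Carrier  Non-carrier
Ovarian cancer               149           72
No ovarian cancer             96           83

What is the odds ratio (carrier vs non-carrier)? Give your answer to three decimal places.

Reading the table with exposure as columns: a = 149 (Carrier, case), b = 96 (Carrier, non-case), c = 72 (Non-carrier, case), d = 83.
OR = (a·d)/(b·c) = (149 × 83) / (96 × 72) = 12367 / 6912 = 1.78921
The odds of ovarian cancer are about 1.79 times as high in the carrier group.

1.789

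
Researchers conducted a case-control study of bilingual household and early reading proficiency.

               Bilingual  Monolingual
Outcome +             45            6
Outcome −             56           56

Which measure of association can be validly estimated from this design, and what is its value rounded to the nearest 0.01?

7.50

Reading the table with exposure as columns: a = 45 (Bilingual, case), b = 56 (Bilingual, non-case), c = 6 (Monolingual, case), d = 56.
This is a case-control study: participants were sampled on outcome status, so risks in the source population cannot be estimated directly — relative risk is not valid here. The odds ratio is the appropriate measure.
OR = (a·d)/(b·c) = (45 × 56) / (56 × 6) = 2520 / 336 = 7.50000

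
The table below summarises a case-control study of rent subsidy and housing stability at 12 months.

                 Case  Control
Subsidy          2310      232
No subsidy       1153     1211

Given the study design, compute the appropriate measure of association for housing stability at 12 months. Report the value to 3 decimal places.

10.458

Cells: a = 2310, b = 232, c = 1153, d = 1211.
This is a case-control study: participants were sampled on outcome status, so risks in the source population cannot be estimated directly — relative risk is not valid here. The odds ratio is the appropriate measure.
OR = (a·d)/(b·c) = (2310 × 1211) / (232 × 1153) = 2797410 / 267496 = 10.45776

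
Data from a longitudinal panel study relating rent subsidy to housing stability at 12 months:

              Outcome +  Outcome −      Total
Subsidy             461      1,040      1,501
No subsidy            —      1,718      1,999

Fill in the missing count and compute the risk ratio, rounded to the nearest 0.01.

2.18

The missing cell is in the unexposed row: 1999 − 1718 = 281.
So a = 461, b = 1040, c = 281, d = 1718.
RR = [a/(a+b)] / [c/(c+d)] = (461/1501) / (281/1999) = 0.30713/0.14057 = 2.18488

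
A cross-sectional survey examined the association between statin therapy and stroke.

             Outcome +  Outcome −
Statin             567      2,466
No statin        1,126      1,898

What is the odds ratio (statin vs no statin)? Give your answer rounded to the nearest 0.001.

Cells: a = 567, b = 2466, c = 1126, d = 1898.
OR = (a·d)/(b·c) = (567 × 1898) / (2466 × 1126) = 1076166 / 2776716 = 0.38757
Exposure is associated with lower odds of stroke (OR = 0.39 < 1).

0.388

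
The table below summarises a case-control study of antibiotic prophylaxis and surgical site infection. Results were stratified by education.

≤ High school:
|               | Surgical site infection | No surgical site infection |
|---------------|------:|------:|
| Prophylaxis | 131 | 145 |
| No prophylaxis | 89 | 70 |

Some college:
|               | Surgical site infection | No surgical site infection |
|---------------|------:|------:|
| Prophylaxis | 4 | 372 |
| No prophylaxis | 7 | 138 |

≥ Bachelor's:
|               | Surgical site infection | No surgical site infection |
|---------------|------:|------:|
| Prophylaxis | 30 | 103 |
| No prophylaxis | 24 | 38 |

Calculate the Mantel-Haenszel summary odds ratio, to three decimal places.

0.591

OR_MH = Σ(aᵢdᵢ/nᵢ) / Σ(bᵢcᵢ/nᵢ), where nᵢ is the stratum total.
Stratum 1 (≤ High school): n = 435; a·d/n = 131·70/435 = 21.0805; b·c/n = 145·89/435 = 29.6667
Stratum 2 (Some college): n = 521; a·d/n = 4·138/521 = 1.0595; b·c/n = 372·7/521 = 4.9981
Stratum 3 (≥ Bachelor's): n = 195; a·d/n = 30·38/195 = 5.8462; b·c/n = 103·24/195 = 12.6769
OR_MH = (21.0805 + 1.0595 + 5.8462) / (29.6667 + 4.9981 + 12.6769) = 27.9861 / 47.3417 = 0.59115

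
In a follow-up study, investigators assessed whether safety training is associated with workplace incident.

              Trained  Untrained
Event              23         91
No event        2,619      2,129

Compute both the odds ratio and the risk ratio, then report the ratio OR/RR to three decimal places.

Reading the table with exposure as columns: a = 23 (Trained, case), b = 2619 (Trained, non-case), c = 91 (Untrained, case), d = 2129.
OR = (23·2129)/(2619·91) = 48967/238329 = 0.20546
Risk in exposed = 23/2642 = 0.00871; risk in unexposed = 91/2220 = 0.04099; RR = 0.21238
OR/RR = 0.20546 / 0.21238 = 0.96743
The outcome is rare in both groups, so OR ≈ RR (ratio near 1).

0.967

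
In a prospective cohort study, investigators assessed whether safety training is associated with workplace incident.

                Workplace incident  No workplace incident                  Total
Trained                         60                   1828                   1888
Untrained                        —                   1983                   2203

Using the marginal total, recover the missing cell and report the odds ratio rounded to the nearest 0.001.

The missing cell is in the unexposed row: 2203 − 1983 = 220.
So a = 60, b = 1828, c = 220, d = 1983.
OR = (a·d)/(b·c) = (60 × 1983) / (1828 × 220) = 118980 / 402160 = 0.29585

0.296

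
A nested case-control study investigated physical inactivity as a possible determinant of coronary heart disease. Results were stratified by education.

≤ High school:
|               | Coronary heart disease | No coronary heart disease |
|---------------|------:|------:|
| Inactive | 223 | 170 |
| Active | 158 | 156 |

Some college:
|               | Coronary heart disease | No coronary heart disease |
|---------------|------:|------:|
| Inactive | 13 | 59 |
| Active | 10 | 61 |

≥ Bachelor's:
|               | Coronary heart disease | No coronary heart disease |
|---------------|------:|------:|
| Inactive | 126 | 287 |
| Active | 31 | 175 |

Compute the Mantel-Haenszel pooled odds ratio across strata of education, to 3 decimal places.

OR_MH = Σ(aᵢdᵢ/nᵢ) / Σ(bᵢcᵢ/nᵢ), where nᵢ is the stratum total.
Stratum 1 (≤ High school): n = 707; a·d/n = 223·156/707 = 49.2051; b·c/n = 170·158/707 = 37.9915
Stratum 2 (Some college): n = 143; a·d/n = 13·61/143 = 5.5455; b·c/n = 59·10/143 = 4.1259
Stratum 3 (≥ Bachelor's): n = 619; a·d/n = 126·175/619 = 35.6220; b·c/n = 287·31/619 = 14.3732
OR_MH = (49.2051 + 5.5455 + 35.6220) / (37.9915 + 4.1259 + 14.3732) = 90.3725 / 56.4906 = 1.59978

1.600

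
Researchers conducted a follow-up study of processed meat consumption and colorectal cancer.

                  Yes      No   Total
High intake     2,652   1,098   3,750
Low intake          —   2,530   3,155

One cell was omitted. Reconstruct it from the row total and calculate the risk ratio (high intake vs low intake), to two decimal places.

3.57

The missing cell is in the unexposed row: 3155 − 2530 = 625.
So a = 2652, b = 1098, c = 625, d = 2530.
RR = [a/(a+b)] / [c/(c+d)] = (2652/3750) / (625/3155) = 0.70720/0.19810 = 3.56995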